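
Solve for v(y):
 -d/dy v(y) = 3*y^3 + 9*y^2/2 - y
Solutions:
 v(y) = C1 - 3*y^4/4 - 3*y^3/2 + y^2/2


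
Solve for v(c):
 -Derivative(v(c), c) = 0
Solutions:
 v(c) = C1


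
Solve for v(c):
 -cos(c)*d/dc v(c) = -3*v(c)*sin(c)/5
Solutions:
 v(c) = C1/cos(c)^(3/5)


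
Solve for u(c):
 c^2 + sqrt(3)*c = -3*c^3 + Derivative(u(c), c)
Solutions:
 u(c) = C1 + 3*c^4/4 + c^3/3 + sqrt(3)*c^2/2


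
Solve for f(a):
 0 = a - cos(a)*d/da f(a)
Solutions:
 f(a) = C1 + Integral(a/cos(a), a)


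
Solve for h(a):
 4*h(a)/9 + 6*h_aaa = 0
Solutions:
 h(a) = C3*exp(-2^(1/3)*a/3) + (C1*sin(2^(1/3)*sqrt(3)*a/6) + C2*cos(2^(1/3)*sqrt(3)*a/6))*exp(2^(1/3)*a/6)


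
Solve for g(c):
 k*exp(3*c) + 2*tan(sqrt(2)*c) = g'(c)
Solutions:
 g(c) = C1 + k*exp(3*c)/3 - sqrt(2)*log(cos(sqrt(2)*c))


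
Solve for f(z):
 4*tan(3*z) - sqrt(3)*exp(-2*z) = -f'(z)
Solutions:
 f(z) = C1 - 2*log(tan(3*z)^2 + 1)/3 - sqrt(3)*exp(-2*z)/2


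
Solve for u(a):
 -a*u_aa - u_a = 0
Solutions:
 u(a) = C1 + C2*log(a)


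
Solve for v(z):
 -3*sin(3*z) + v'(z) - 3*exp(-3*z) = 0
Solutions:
 v(z) = C1 - cos(3*z) - exp(-3*z)


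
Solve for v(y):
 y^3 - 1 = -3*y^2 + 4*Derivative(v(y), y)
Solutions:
 v(y) = C1 + y^4/16 + y^3/4 - y/4


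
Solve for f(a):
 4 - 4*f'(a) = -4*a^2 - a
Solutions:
 f(a) = C1 + a^3/3 + a^2/8 + a


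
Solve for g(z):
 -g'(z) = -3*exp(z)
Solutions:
 g(z) = C1 + 3*exp(z)


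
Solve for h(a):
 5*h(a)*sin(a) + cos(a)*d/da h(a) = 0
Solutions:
 h(a) = C1*cos(a)^5


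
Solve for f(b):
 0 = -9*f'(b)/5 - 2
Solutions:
 f(b) = C1 - 10*b/9


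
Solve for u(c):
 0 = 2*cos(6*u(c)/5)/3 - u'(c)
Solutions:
 -2*c/3 - 5*log(sin(6*u(c)/5) - 1)/12 + 5*log(sin(6*u(c)/5) + 1)/12 = C1


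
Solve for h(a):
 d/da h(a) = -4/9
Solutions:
 h(a) = C1 - 4*a/9


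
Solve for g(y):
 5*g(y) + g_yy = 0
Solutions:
 g(y) = C1*sin(sqrt(5)*y) + C2*cos(sqrt(5)*y)


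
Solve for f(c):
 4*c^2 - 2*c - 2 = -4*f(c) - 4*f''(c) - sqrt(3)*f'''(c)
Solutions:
 f(c) = C1*exp(c*(-8*sqrt(3) + 8*2^(2/3)/(sqrt(435) + 113*sqrt(3)/9)^(1/3) + 3*2^(1/3)*(sqrt(435) + 113*sqrt(3)/9)^(1/3))/18)*sin(sqrt(3)*c*(-3*(2*sqrt(435) + 226*sqrt(3)/9)^(1/3) + 16/(2*sqrt(435) + 226*sqrt(3)/9)^(1/3))/18) + C2*exp(c*(-8*sqrt(3) + 8*2^(2/3)/(sqrt(435) + 113*sqrt(3)/9)^(1/3) + 3*2^(1/3)*(sqrt(435) + 113*sqrt(3)/9)^(1/3))/18)*cos(sqrt(3)*c*(-3*(2*sqrt(435) + 226*sqrt(3)/9)^(1/3) + 16/(2*sqrt(435) + 226*sqrt(3)/9)^(1/3))/18) + C3*exp(-c*(8*2^(2/3)/(sqrt(435) + 113*sqrt(3)/9)^(1/3) + 4*sqrt(3) + 3*2^(1/3)*(sqrt(435) + 113*sqrt(3)/9)^(1/3))/9) - c^2 + c/2 + 5/2


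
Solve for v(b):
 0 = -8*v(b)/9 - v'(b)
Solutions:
 v(b) = C1*exp(-8*b/9)


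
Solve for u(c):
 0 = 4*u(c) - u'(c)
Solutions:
 u(c) = C1*exp(4*c)


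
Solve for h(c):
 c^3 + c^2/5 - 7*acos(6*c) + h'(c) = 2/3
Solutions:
 h(c) = C1 - c^4/4 - c^3/15 + 7*c*acos(6*c) + 2*c/3 - 7*sqrt(1 - 36*c^2)/6


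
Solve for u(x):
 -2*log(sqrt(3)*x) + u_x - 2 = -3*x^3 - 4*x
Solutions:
 u(x) = C1 - 3*x^4/4 - 2*x^2 + 2*x*log(x) + x*log(3)


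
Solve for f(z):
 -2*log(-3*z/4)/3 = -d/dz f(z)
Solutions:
 f(z) = C1 + 2*z*log(-z)/3 + 2*z*(-2*log(2) - 1 + log(3))/3


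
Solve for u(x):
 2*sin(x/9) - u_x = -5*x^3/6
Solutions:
 u(x) = C1 + 5*x^4/24 - 18*cos(x/9)


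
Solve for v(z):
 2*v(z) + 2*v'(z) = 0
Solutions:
 v(z) = C1*exp(-z)


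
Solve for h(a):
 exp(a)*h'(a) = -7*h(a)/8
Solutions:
 h(a) = C1*exp(7*exp(-a)/8)


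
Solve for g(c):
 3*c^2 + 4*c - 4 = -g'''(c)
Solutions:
 g(c) = C1 + C2*c + C3*c^2 - c^5/20 - c^4/6 + 2*c^3/3


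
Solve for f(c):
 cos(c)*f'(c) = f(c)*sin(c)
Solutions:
 f(c) = C1/cos(c)


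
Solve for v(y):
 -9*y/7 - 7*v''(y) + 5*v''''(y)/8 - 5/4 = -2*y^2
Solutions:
 v(y) = C1 + C2*y + C3*exp(-2*sqrt(70)*y/5) + C4*exp(2*sqrt(70)*y/5) + y^4/42 - 3*y^3/98 - 25*y^2/392


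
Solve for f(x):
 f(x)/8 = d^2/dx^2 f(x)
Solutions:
 f(x) = C1*exp(-sqrt(2)*x/4) + C2*exp(sqrt(2)*x/4)


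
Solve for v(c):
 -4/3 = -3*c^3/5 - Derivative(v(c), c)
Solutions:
 v(c) = C1 - 3*c^4/20 + 4*c/3


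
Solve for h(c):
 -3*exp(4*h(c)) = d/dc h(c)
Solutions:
 h(c) = log(-I*(1/(C1 + 12*c))^(1/4))
 h(c) = log(I*(1/(C1 + 12*c))^(1/4))
 h(c) = log(-(1/(C1 + 12*c))^(1/4))
 h(c) = log(1/(C1 + 12*c))/4


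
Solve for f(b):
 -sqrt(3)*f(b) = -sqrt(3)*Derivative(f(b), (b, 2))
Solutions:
 f(b) = C1*exp(-b) + C2*exp(b)


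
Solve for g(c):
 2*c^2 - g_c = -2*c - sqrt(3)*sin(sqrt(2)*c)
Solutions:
 g(c) = C1 + 2*c^3/3 + c^2 - sqrt(6)*cos(sqrt(2)*c)/2


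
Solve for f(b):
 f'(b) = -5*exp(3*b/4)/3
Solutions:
 f(b) = C1 - 20*exp(3*b/4)/9


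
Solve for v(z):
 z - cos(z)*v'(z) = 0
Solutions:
 v(z) = C1 + Integral(z/cos(z), z)


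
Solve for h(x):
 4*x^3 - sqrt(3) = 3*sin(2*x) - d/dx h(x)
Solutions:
 h(x) = C1 - x^4 + sqrt(3)*x - 3*cos(2*x)/2


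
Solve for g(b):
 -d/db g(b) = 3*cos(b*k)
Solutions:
 g(b) = C1 - 3*sin(b*k)/k


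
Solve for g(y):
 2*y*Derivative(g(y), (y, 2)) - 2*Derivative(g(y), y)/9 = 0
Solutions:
 g(y) = C1 + C2*y^(10/9)


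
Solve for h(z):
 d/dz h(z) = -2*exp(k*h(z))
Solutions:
 h(z) = Piecewise((log(1/(C1*k + 2*k*z))/k, Ne(k, 0)), (nan, True))
 h(z) = Piecewise((C1 - 2*z, Eq(k, 0)), (nan, True))


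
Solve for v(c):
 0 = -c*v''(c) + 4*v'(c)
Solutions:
 v(c) = C1 + C2*c^5


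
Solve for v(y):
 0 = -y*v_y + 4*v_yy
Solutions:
 v(y) = C1 + C2*erfi(sqrt(2)*y/4)


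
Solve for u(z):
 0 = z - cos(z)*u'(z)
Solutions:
 u(z) = C1 + Integral(z/cos(z), z)


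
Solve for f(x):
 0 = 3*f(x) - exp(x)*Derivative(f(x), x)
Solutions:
 f(x) = C1*exp(-3*exp(-x))


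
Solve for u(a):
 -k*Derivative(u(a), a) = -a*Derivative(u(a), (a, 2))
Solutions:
 u(a) = C1 + a^(re(k) + 1)*(C2*sin(log(a)*Abs(im(k))) + C3*cos(log(a)*im(k)))


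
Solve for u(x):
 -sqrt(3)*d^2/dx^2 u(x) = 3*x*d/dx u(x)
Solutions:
 u(x) = C1 + C2*erf(sqrt(2)*3^(1/4)*x/2)


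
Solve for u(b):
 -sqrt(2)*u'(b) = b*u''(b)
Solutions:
 u(b) = C1 + C2*b^(1 - sqrt(2))


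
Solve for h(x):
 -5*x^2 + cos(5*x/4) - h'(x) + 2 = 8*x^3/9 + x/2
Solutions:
 h(x) = C1 - 2*x^4/9 - 5*x^3/3 - x^2/4 + 2*x + 4*sin(5*x/4)/5


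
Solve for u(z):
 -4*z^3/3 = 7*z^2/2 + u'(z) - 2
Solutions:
 u(z) = C1 - z^4/3 - 7*z^3/6 + 2*z


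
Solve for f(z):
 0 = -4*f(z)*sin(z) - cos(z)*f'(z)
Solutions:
 f(z) = C1*cos(z)^4


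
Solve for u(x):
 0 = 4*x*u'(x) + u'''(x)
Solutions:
 u(x) = C1 + Integral(C2*airyai(-2^(2/3)*x) + C3*airybi(-2^(2/3)*x), x)


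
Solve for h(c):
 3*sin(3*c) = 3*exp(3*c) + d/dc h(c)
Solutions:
 h(c) = C1 - exp(3*c) - cos(3*c)


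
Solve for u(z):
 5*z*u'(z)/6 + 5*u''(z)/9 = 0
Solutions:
 u(z) = C1 + C2*erf(sqrt(3)*z/2)


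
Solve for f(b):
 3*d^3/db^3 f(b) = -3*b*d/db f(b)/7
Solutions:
 f(b) = C1 + Integral(C2*airyai(-7^(2/3)*b/7) + C3*airybi(-7^(2/3)*b/7), b)


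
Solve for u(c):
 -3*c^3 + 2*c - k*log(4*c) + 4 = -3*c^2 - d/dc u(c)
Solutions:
 u(c) = C1 + 3*c^4/4 - c^3 - c^2 + c*k*log(c) - c*k + c*k*log(4) - 4*c


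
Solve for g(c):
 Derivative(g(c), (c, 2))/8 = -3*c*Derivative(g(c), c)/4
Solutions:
 g(c) = C1 + C2*erf(sqrt(3)*c)


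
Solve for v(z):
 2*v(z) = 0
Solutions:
 v(z) = 0


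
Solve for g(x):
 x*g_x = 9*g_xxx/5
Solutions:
 g(x) = C1 + Integral(C2*airyai(15^(1/3)*x/3) + C3*airybi(15^(1/3)*x/3), x)


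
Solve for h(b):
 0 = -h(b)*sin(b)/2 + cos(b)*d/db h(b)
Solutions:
 h(b) = C1/sqrt(cos(b))


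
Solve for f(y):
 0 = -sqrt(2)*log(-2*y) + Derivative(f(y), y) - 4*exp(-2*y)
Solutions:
 f(y) = C1 + sqrt(2)*y*log(-y) + sqrt(2)*y*(-1 + log(2)) - 2*exp(-2*y)


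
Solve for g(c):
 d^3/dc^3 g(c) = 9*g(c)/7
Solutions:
 g(c) = C3*exp(21^(2/3)*c/7) + (C1*sin(3*3^(1/6)*7^(2/3)*c/14) + C2*cos(3*3^(1/6)*7^(2/3)*c/14))*exp(-21^(2/3)*c/14)


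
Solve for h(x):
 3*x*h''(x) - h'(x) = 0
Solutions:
 h(x) = C1 + C2*x^(4/3)


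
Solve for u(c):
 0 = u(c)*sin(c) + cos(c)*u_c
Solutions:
 u(c) = C1*cos(c)


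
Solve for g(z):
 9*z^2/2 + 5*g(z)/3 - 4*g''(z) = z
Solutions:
 g(z) = C1*exp(-sqrt(15)*z/6) + C2*exp(sqrt(15)*z/6) - 27*z^2/10 + 3*z/5 - 324/25


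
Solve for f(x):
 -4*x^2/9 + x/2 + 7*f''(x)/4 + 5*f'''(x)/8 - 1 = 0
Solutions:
 f(x) = C1 + C2*x + C3*exp(-14*x/5) + 4*x^4/189 - 103*x^3/1323 + 2279*x^2/6174


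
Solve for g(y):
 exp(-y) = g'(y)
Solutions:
 g(y) = C1 - exp(-y)


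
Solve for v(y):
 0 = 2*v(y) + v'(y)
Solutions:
 v(y) = C1*exp(-2*y)


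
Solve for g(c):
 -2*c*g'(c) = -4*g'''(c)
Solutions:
 g(c) = C1 + Integral(C2*airyai(2^(2/3)*c/2) + C3*airybi(2^(2/3)*c/2), c)


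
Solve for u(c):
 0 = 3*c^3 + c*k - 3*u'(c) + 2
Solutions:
 u(c) = C1 + c^4/4 + c^2*k/6 + 2*c/3


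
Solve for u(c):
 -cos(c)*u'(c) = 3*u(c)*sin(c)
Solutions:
 u(c) = C1*cos(c)^3


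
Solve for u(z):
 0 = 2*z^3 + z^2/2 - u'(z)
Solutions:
 u(z) = C1 + z^4/2 + z^3/6


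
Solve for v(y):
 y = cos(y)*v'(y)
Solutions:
 v(y) = C1 + Integral(y/cos(y), y)


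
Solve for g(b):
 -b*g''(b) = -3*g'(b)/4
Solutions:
 g(b) = C1 + C2*b^(7/4)


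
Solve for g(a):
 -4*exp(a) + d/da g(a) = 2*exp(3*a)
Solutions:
 g(a) = C1 + 2*exp(3*a)/3 + 4*exp(a)


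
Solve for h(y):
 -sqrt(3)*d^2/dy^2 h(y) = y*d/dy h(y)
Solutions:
 h(y) = C1 + C2*erf(sqrt(2)*3^(3/4)*y/6)


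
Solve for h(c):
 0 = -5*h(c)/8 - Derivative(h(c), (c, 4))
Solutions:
 h(c) = (C1*sin(2^(3/4)*5^(1/4)*c/4) + C2*cos(2^(3/4)*5^(1/4)*c/4))*exp(-2^(3/4)*5^(1/4)*c/4) + (C3*sin(2^(3/4)*5^(1/4)*c/4) + C4*cos(2^(3/4)*5^(1/4)*c/4))*exp(2^(3/4)*5^(1/4)*c/4)


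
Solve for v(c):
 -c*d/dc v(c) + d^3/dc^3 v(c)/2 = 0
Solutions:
 v(c) = C1 + Integral(C2*airyai(2^(1/3)*c) + C3*airybi(2^(1/3)*c), c)


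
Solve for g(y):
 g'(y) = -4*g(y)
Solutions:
 g(y) = C1*exp(-4*y)


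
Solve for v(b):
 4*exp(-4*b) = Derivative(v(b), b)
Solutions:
 v(b) = C1 - exp(-4*b)


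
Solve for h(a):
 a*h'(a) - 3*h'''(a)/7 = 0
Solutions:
 h(a) = C1 + Integral(C2*airyai(3^(2/3)*7^(1/3)*a/3) + C3*airybi(3^(2/3)*7^(1/3)*a/3), a)


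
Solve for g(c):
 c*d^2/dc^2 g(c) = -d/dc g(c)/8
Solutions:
 g(c) = C1 + C2*c^(7/8)


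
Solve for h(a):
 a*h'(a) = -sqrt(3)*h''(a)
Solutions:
 h(a) = C1 + C2*erf(sqrt(2)*3^(3/4)*a/6)


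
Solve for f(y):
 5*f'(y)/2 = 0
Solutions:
 f(y) = C1


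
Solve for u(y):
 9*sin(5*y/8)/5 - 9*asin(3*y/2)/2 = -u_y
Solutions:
 u(y) = C1 + 9*y*asin(3*y/2)/2 + 3*sqrt(4 - 9*y^2)/2 + 72*cos(5*y/8)/25


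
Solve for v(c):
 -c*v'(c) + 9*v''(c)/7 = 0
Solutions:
 v(c) = C1 + C2*erfi(sqrt(14)*c/6)


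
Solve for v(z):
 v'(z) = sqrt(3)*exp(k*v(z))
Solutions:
 v(z) = Piecewise((log(-1/(C1*k + sqrt(3)*k*z))/k, Ne(k, 0)), (nan, True))
 v(z) = Piecewise((C1 + sqrt(3)*z, Eq(k, 0)), (nan, True))


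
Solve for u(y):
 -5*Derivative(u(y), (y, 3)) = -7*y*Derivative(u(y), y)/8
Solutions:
 u(y) = C1 + Integral(C2*airyai(5^(2/3)*7^(1/3)*y/10) + C3*airybi(5^(2/3)*7^(1/3)*y/10), y)


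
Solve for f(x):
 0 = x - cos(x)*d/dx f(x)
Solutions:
 f(x) = C1 + Integral(x/cos(x), x)


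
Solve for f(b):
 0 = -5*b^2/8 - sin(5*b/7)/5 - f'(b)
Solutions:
 f(b) = C1 - 5*b^3/24 + 7*cos(5*b/7)/25


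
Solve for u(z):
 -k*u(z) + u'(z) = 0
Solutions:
 u(z) = C1*exp(k*z)


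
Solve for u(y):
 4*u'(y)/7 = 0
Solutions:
 u(y) = C1


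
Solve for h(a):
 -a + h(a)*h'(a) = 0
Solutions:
 h(a) = -sqrt(C1 + a^2)
 h(a) = sqrt(C1 + a^2)


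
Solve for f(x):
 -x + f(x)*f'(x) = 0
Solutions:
 f(x) = -sqrt(C1 + x^2)
 f(x) = sqrt(C1 + x^2)


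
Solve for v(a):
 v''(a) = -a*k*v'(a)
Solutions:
 v(a) = Piecewise((-sqrt(2)*sqrt(pi)*C1*erf(sqrt(2)*a*sqrt(k)/2)/(2*sqrt(k)) - C2, (k > 0) | (k < 0)), (-C1*a - C2, True))


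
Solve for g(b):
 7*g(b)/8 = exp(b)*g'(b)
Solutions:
 g(b) = C1*exp(-7*exp(-b)/8)


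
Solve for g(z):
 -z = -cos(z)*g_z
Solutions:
 g(z) = C1 + Integral(z/cos(z), z)


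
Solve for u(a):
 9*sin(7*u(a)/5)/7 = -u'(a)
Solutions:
 9*a/7 + 5*log(cos(7*u(a)/5) - 1)/14 - 5*log(cos(7*u(a)/5) + 1)/14 = C1


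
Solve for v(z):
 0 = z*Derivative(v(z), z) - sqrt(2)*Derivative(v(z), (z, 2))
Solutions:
 v(z) = C1 + C2*erfi(2^(1/4)*z/2)


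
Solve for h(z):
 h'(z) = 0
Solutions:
 h(z) = C1


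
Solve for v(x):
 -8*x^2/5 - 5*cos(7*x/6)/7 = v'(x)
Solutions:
 v(x) = C1 - 8*x^3/15 - 30*sin(7*x/6)/49


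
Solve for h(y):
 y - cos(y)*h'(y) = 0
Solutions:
 h(y) = C1 + Integral(y/cos(y), y)


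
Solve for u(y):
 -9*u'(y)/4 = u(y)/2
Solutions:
 u(y) = C1*exp(-2*y/9)


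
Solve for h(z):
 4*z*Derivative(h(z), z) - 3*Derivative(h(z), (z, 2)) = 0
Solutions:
 h(z) = C1 + C2*erfi(sqrt(6)*z/3)


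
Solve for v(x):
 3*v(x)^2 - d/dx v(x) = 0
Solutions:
 v(x) = -1/(C1 + 3*x)


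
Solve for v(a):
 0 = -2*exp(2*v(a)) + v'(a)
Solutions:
 v(a) = log(-sqrt(-1/(C1 + 2*a))) - log(2)/2
 v(a) = log(-1/(C1 + 2*a))/2 - log(2)/2


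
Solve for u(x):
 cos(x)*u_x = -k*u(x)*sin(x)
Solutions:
 u(x) = C1*exp(k*log(cos(x)))


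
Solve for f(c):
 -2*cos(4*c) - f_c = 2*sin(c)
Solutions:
 f(c) = C1 - sin(4*c)/2 + 2*cos(c)


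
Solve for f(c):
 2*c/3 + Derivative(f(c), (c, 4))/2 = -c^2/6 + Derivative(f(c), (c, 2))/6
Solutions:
 f(c) = C1 + C2*c + C3*exp(-sqrt(3)*c/3) + C4*exp(sqrt(3)*c/3) + c^4/12 + 2*c^3/3 + 3*c^2


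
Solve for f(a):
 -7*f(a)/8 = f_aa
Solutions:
 f(a) = C1*sin(sqrt(14)*a/4) + C2*cos(sqrt(14)*a/4)


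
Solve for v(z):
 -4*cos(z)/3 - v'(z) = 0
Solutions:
 v(z) = C1 - 4*sin(z)/3


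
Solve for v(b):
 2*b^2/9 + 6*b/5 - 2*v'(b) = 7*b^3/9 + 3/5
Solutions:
 v(b) = C1 - 7*b^4/72 + b^3/27 + 3*b^2/10 - 3*b/10


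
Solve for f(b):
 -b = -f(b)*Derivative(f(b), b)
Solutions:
 f(b) = -sqrt(C1 + b^2)
 f(b) = sqrt(C1 + b^2)


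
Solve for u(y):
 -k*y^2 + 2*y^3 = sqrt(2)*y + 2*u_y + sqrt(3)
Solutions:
 u(y) = C1 - k*y^3/6 + y^4/4 - sqrt(2)*y^2/4 - sqrt(3)*y/2


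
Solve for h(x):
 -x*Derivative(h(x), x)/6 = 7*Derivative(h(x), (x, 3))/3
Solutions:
 h(x) = C1 + Integral(C2*airyai(-14^(2/3)*x/14) + C3*airybi(-14^(2/3)*x/14), x)


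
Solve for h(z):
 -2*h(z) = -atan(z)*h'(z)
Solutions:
 h(z) = C1*exp(2*Integral(1/atan(z), z))


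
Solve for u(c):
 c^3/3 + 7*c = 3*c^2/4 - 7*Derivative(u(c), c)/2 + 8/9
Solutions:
 u(c) = C1 - c^4/42 + c^3/14 - c^2 + 16*c/63


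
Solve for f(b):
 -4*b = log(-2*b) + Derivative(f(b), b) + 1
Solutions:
 f(b) = C1 - 2*b^2 - b*log(-b) - b*log(2)


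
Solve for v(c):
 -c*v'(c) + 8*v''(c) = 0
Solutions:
 v(c) = C1 + C2*erfi(c/4)


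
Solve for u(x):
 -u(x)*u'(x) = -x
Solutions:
 u(x) = -sqrt(C1 + x^2)
 u(x) = sqrt(C1 + x^2)


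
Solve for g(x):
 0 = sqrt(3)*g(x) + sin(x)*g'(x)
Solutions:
 g(x) = C1*(cos(x) + 1)^(sqrt(3)/2)/(cos(x) - 1)^(sqrt(3)/2)


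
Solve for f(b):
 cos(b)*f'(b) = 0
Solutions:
 f(b) = C1


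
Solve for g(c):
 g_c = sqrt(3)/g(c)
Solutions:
 g(c) = -sqrt(C1 + 2*sqrt(3)*c)
 g(c) = sqrt(C1 + 2*sqrt(3)*c)


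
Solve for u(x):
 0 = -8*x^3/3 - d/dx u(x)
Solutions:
 u(x) = C1 - 2*x^4/3


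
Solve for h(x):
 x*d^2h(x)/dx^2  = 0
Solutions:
 h(x) = C1 + C2*x


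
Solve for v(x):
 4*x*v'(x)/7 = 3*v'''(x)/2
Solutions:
 v(x) = C1 + Integral(C2*airyai(2*21^(2/3)*x/21) + C3*airybi(2*21^(2/3)*x/21), x)


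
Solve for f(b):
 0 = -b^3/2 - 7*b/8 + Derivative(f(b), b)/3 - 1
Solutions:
 f(b) = C1 + 3*b^4/8 + 21*b^2/16 + 3*b


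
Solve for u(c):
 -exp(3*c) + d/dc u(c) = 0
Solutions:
 u(c) = C1 + exp(3*c)/3


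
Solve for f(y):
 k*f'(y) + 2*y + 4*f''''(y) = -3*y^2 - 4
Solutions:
 f(y) = C1 + C2*exp(2^(1/3)*y*(-k)^(1/3)/2) + C3*exp(2^(1/3)*y*(-k)^(1/3)*(-1 + sqrt(3)*I)/4) + C4*exp(-2^(1/3)*y*(-k)^(1/3)*(1 + sqrt(3)*I)/4) - y^3/k - y^2/k - 4*y/k


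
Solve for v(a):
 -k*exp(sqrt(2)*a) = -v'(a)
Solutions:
 v(a) = C1 + sqrt(2)*k*exp(sqrt(2)*a)/2


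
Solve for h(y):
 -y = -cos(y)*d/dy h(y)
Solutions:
 h(y) = C1 + Integral(y/cos(y), y)


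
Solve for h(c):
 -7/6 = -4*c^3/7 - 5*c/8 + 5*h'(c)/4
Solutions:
 h(c) = C1 + 4*c^4/35 + c^2/4 - 14*c/15


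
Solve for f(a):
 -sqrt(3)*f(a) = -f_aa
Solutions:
 f(a) = C1*exp(-3^(1/4)*a) + C2*exp(3^(1/4)*a)


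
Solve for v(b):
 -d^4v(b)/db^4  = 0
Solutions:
 v(b) = C1 + C2*b + C3*b^2 + C4*b^3


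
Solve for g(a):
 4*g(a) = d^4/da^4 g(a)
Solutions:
 g(a) = C1*exp(-sqrt(2)*a) + C2*exp(sqrt(2)*a) + C3*sin(sqrt(2)*a) + C4*cos(sqrt(2)*a)


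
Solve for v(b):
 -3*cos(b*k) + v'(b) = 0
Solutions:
 v(b) = C1 + 3*sin(b*k)/k


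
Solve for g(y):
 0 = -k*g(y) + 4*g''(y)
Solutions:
 g(y) = C1*exp(-sqrt(k)*y/2) + C2*exp(sqrt(k)*y/2)


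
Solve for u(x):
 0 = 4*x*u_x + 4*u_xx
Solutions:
 u(x) = C1 + C2*erf(sqrt(2)*x/2)


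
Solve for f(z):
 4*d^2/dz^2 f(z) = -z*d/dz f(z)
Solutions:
 f(z) = C1 + C2*erf(sqrt(2)*z/4)


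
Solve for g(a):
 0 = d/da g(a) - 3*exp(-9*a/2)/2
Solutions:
 g(a) = C1 - exp(-9*a/2)/3


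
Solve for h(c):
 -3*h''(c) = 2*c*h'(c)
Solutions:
 h(c) = C1 + C2*erf(sqrt(3)*c/3)


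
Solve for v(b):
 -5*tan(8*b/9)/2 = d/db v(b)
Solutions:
 v(b) = C1 + 45*log(cos(8*b/9))/16


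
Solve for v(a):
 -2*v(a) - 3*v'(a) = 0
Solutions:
 v(a) = C1*exp(-2*a/3)


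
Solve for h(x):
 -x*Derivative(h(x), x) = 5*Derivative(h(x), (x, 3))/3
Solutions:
 h(x) = C1 + Integral(C2*airyai(-3^(1/3)*5^(2/3)*x/5) + C3*airybi(-3^(1/3)*5^(2/3)*x/5), x)


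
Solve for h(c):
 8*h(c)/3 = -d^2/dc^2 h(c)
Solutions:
 h(c) = C1*sin(2*sqrt(6)*c/3) + C2*cos(2*sqrt(6)*c/3)


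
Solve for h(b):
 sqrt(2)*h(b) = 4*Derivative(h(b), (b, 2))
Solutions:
 h(b) = C1*exp(-2^(1/4)*b/2) + C2*exp(2^(1/4)*b/2)


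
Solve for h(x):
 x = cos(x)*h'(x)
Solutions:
 h(x) = C1 + Integral(x/cos(x), x)


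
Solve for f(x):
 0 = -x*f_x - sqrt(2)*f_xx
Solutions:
 f(x) = C1 + C2*erf(2^(1/4)*x/2)


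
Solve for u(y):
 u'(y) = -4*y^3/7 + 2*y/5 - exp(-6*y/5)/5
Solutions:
 u(y) = C1 - y^4/7 + y^2/5 + exp(-6*y/5)/6


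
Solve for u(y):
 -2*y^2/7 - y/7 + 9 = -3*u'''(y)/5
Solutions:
 u(y) = C1 + C2*y + C3*y^2 + y^5/126 + 5*y^4/504 - 5*y^3/2


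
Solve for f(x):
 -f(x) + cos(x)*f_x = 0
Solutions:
 f(x) = C1*sqrt(sin(x) + 1)/sqrt(sin(x) - 1)


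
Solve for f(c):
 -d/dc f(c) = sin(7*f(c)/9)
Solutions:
 c + 9*log(cos(7*f(c)/9) - 1)/14 - 9*log(cos(7*f(c)/9) + 1)/14 = C1


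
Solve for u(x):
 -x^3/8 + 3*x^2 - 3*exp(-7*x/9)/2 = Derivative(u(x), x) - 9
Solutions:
 u(x) = C1 - x^4/32 + x^3 + 9*x + 27*exp(-7*x/9)/14


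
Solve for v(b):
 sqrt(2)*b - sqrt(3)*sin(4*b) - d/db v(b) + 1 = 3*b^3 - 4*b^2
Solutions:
 v(b) = C1 - 3*b^4/4 + 4*b^3/3 + sqrt(2)*b^2/2 + b + sqrt(3)*cos(4*b)/4


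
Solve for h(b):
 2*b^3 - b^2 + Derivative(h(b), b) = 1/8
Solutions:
 h(b) = C1 - b^4/2 + b^3/3 + b/8


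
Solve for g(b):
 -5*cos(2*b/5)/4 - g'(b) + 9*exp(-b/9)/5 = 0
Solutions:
 g(b) = C1 - 25*sin(2*b/5)/8 - 81*exp(-b/9)/5


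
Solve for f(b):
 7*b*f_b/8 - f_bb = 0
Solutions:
 f(b) = C1 + C2*erfi(sqrt(7)*b/4)


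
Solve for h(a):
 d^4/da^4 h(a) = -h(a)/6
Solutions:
 h(a) = (C1*sin(2^(1/4)*3^(3/4)*a/6) + C2*cos(2^(1/4)*3^(3/4)*a/6))*exp(-2^(1/4)*3^(3/4)*a/6) + (C3*sin(2^(1/4)*3^(3/4)*a/6) + C4*cos(2^(1/4)*3^(3/4)*a/6))*exp(2^(1/4)*3^(3/4)*a/6)


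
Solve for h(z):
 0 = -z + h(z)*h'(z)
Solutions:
 h(z) = -sqrt(C1 + z^2)
 h(z) = sqrt(C1 + z^2)


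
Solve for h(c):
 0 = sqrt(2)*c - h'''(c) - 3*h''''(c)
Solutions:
 h(c) = C1 + C2*c + C3*c^2 + C4*exp(-c/3) + sqrt(2)*c^4/24 - sqrt(2)*c^3/2


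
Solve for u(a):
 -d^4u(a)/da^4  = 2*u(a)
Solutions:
 u(a) = (C1*sin(2^(3/4)*a/2) + C2*cos(2^(3/4)*a/2))*exp(-2^(3/4)*a/2) + (C3*sin(2^(3/4)*a/2) + C4*cos(2^(3/4)*a/2))*exp(2^(3/4)*a/2)


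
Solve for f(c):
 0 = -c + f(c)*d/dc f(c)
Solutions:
 f(c) = -sqrt(C1 + c^2)
 f(c) = sqrt(C1 + c^2)


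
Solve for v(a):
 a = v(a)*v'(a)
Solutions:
 v(a) = -sqrt(C1 + a^2)
 v(a) = sqrt(C1 + a^2)


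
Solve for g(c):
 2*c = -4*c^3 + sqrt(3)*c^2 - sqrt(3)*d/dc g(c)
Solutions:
 g(c) = C1 - sqrt(3)*c^4/3 + c^3/3 - sqrt(3)*c^2/3


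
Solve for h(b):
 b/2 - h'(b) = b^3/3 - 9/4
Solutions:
 h(b) = C1 - b^4/12 + b^2/4 + 9*b/4


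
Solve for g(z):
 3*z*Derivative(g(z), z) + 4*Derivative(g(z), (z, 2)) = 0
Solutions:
 g(z) = C1 + C2*erf(sqrt(6)*z/4)


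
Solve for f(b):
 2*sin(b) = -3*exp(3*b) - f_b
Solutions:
 f(b) = C1 - exp(3*b) + 2*cos(b)


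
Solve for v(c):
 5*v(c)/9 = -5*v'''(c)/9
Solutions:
 v(c) = C3*exp(-c) + (C1*sin(sqrt(3)*c/2) + C2*cos(sqrt(3)*c/2))*exp(c/2)


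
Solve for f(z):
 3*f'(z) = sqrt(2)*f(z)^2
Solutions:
 f(z) = -3/(C1 + sqrt(2)*z)


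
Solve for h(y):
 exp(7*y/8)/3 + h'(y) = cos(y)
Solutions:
 h(y) = C1 - 8*exp(7*y/8)/21 + sin(y)


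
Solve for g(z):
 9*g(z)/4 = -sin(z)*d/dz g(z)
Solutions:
 g(z) = C1*(cos(z) + 1)^(9/8)/(cos(z) - 1)^(9/8)


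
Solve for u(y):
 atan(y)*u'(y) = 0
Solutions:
 u(y) = C1


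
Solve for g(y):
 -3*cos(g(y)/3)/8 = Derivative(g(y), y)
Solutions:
 3*y/8 - 3*log(sin(g(y)/3) - 1)/2 + 3*log(sin(g(y)/3) + 1)/2 = C1


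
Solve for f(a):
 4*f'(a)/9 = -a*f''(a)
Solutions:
 f(a) = C1 + C2*a^(5/9)


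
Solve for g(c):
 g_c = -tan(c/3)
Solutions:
 g(c) = C1 + 3*log(cos(c/3))


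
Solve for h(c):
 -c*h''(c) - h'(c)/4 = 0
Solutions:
 h(c) = C1 + C2*c^(3/4)


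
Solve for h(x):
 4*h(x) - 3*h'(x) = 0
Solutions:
 h(x) = C1*exp(4*x/3)


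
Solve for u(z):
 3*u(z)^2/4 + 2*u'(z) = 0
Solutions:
 u(z) = 8/(C1 + 3*z)


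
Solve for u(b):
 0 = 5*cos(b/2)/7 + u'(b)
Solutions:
 u(b) = C1 - 10*sin(b/2)/7


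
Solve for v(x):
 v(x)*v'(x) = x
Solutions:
 v(x) = -sqrt(C1 + x^2)
 v(x) = sqrt(C1 + x^2)


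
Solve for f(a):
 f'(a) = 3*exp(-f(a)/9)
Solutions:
 f(a) = 9*log(C1 + a/3)


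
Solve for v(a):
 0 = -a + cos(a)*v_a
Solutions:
 v(a) = C1 + Integral(a/cos(a), a)


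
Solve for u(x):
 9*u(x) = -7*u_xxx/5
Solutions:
 u(x) = C3*exp(x*(-45^(1/3)*7^(2/3) + 3*21^(2/3)*5^(1/3))/28)*sin(3*3^(1/6)*5^(1/3)*7^(2/3)*x/14) + C4*exp(x*(-45^(1/3)*7^(2/3) + 3*21^(2/3)*5^(1/3))/28)*cos(3*3^(1/6)*5^(1/3)*7^(2/3)*x/14) + C5*exp(-x*(45^(1/3)*7^(2/3) + 3*21^(2/3)*5^(1/3))/28) + (C1*sin(3*3^(1/6)*5^(1/3)*7^(2/3)*x/14) + C2*cos(3*3^(1/6)*5^(1/3)*7^(2/3)*x/14))*exp(45^(1/3)*7^(2/3)*x/14)


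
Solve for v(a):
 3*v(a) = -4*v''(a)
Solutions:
 v(a) = C1*sin(sqrt(3)*a/2) + C2*cos(sqrt(3)*a/2)


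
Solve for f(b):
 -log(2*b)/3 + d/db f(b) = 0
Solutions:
 f(b) = C1 + b*log(b)/3 - b/3 + b*log(2)/3


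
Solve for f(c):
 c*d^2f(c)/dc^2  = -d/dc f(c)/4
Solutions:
 f(c) = C1 + C2*c^(3/4)


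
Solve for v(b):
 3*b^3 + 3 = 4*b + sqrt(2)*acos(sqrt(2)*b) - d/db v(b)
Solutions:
 v(b) = C1 - 3*b^4/4 + 2*b^2 - 3*b + sqrt(2)*(b*acos(sqrt(2)*b) - sqrt(2)*sqrt(1 - 2*b^2)/2)


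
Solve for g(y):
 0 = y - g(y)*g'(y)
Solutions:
 g(y) = -sqrt(C1 + y^2)
 g(y) = sqrt(C1 + y^2)


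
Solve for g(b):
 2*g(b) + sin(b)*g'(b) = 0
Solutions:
 g(b) = C1*(cos(b) + 1)/(cos(b) - 1)


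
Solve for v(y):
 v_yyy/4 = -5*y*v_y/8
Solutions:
 v(y) = C1 + Integral(C2*airyai(-2^(2/3)*5^(1/3)*y/2) + C3*airybi(-2^(2/3)*5^(1/3)*y/2), y)


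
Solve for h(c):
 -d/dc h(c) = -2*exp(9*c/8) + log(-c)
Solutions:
 h(c) = C1 - c*log(-c) + c + 16*exp(9*c/8)/9


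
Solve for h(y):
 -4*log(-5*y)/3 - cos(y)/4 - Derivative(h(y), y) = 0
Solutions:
 h(y) = C1 - 4*y*log(-y)/3 - 4*y*log(5)/3 + 4*y/3 - sin(y)/4


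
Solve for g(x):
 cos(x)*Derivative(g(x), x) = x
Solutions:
 g(x) = C1 + Integral(x/cos(x), x)


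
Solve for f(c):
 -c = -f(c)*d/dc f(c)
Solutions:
 f(c) = -sqrt(C1 + c^2)
 f(c) = sqrt(C1 + c^2)


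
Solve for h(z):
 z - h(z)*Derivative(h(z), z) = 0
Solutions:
 h(z) = -sqrt(C1 + z^2)
 h(z) = sqrt(C1 + z^2)


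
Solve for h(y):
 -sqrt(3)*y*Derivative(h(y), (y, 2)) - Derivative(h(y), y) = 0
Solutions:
 h(y) = C1 + C2*y^(1 - sqrt(3)/3)


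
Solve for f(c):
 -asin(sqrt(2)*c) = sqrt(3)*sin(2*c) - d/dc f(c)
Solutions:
 f(c) = C1 + c*asin(sqrt(2)*c) + sqrt(2)*sqrt(1 - 2*c^2)/2 - sqrt(3)*cos(2*c)/2


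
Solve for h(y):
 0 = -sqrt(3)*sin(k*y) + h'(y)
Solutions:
 h(y) = C1 - sqrt(3)*cos(k*y)/k


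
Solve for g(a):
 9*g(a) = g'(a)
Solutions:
 g(a) = C1*exp(9*a)


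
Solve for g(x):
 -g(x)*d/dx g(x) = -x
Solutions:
 g(x) = -sqrt(C1 + x^2)
 g(x) = sqrt(C1 + x^2)


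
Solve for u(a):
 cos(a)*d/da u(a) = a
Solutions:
 u(a) = C1 + Integral(a/cos(a), a)


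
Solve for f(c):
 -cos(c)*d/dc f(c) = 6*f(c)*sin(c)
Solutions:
 f(c) = C1*cos(c)^6


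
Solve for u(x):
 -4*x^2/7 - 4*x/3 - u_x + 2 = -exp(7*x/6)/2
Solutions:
 u(x) = C1 - 4*x^3/21 - 2*x^2/3 + 2*x + 3*exp(7*x/6)/7


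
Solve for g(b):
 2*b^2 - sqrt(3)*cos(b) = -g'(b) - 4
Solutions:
 g(b) = C1 - 2*b^3/3 - 4*b + sqrt(3)*sin(b)


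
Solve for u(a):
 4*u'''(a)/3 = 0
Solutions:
 u(a) = C1 + C2*a + C3*a^2


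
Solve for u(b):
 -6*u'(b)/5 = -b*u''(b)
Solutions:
 u(b) = C1 + C2*b^(11/5)


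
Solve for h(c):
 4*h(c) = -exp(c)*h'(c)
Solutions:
 h(c) = C1*exp(4*exp(-c))


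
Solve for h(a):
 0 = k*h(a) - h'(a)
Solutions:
 h(a) = C1*exp(a*k)


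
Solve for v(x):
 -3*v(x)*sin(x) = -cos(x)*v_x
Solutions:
 v(x) = C1/cos(x)^3


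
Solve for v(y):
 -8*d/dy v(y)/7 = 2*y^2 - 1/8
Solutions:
 v(y) = C1 - 7*y^3/12 + 7*y/64


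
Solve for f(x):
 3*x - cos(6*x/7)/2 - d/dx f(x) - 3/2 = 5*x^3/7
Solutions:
 f(x) = C1 - 5*x^4/28 + 3*x^2/2 - 3*x/2 - 7*sin(3*x/7)*cos(3*x/7)/6


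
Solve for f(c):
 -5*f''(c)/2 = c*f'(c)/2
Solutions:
 f(c) = C1 + C2*erf(sqrt(10)*c/10)


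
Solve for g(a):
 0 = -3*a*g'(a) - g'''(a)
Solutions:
 g(a) = C1 + Integral(C2*airyai(-3^(1/3)*a) + C3*airybi(-3^(1/3)*a), a)


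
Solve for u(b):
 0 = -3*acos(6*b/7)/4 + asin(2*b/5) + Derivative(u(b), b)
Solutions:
 u(b) = C1 + 3*b*acos(6*b/7)/4 - b*asin(2*b/5) - sqrt(25 - 4*b^2)/2 - sqrt(49 - 36*b^2)/8


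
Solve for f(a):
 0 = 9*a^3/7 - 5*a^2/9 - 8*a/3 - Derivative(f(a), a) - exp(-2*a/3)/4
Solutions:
 f(a) = C1 + 9*a^4/28 - 5*a^3/27 - 4*a^2/3 + 3*exp(-2*a/3)/8


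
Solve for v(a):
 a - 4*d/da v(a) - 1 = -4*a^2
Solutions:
 v(a) = C1 + a^3/3 + a^2/8 - a/4


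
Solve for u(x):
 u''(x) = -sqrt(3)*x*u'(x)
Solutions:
 u(x) = C1 + C2*erf(sqrt(2)*3^(1/4)*x/2)


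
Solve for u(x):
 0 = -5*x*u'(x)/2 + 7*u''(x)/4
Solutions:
 u(x) = C1 + C2*erfi(sqrt(35)*x/7)


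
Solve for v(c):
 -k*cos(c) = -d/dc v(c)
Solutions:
 v(c) = C1 + k*sin(c)


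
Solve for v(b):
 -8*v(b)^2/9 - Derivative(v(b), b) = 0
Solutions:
 v(b) = 9/(C1 + 8*b)


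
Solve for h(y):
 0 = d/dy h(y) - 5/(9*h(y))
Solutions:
 h(y) = -sqrt(C1 + 10*y)/3
 h(y) = sqrt(C1 + 10*y)/3


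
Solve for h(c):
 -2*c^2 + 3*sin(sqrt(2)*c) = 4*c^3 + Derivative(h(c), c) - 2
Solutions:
 h(c) = C1 - c^4 - 2*c^3/3 + 2*c - 3*sqrt(2)*cos(sqrt(2)*c)/2


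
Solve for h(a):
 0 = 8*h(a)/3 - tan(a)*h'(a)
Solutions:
 h(a) = C1*sin(a)^(8/3)


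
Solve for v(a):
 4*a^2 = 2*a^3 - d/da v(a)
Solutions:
 v(a) = C1 + a^4/2 - 4*a^3/3


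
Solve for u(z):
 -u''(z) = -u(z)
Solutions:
 u(z) = C1*exp(-z) + C2*exp(z)


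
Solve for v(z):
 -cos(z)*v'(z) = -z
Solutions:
 v(z) = C1 + Integral(z/cos(z), z)


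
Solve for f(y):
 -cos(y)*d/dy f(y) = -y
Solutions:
 f(y) = C1 + Integral(y/cos(y), y)


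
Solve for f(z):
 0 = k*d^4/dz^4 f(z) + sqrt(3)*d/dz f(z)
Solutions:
 f(z) = C1 + C2*exp(3^(1/6)*z*(-1/k)^(1/3)) + C3*exp(z*(-1/k)^(1/3)*(-3^(1/6) + 3^(2/3)*I)/2) + C4*exp(-z*(-1/k)^(1/3)*(3^(1/6) + 3^(2/3)*I)/2)


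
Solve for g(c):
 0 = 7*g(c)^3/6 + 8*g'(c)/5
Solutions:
 g(c) = -2*sqrt(6)*sqrt(-1/(C1 - 35*c))
 g(c) = 2*sqrt(6)*sqrt(-1/(C1 - 35*c))


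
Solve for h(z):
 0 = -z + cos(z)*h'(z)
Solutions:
 h(z) = C1 + Integral(z/cos(z), z)


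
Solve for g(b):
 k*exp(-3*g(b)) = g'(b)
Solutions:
 g(b) = log(C1 + 3*b*k)/3
 g(b) = log((-3^(1/3) - 3^(5/6)*I)*(C1 + b*k)^(1/3)/2)
 g(b) = log((-3^(1/3) + 3^(5/6)*I)*(C1 + b*k)^(1/3)/2)


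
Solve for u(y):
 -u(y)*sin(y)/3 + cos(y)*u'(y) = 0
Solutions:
 u(y) = C1/cos(y)^(1/3)


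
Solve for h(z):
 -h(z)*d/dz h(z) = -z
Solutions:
 h(z) = -sqrt(C1 + z^2)
 h(z) = sqrt(C1 + z^2)


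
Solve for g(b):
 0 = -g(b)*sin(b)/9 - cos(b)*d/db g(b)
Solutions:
 g(b) = C1*cos(b)^(1/9)


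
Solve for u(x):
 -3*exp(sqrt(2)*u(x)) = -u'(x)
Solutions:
 u(x) = sqrt(2)*(2*log(-1/(C1 + 3*x)) - log(2))/4


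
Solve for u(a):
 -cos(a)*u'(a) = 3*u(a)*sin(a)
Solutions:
 u(a) = C1*cos(a)^3


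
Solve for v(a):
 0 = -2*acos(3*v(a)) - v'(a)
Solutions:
 Integral(1/acos(3*_y), (_y, v(a))) = C1 - 2*a


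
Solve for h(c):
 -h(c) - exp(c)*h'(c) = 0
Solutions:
 h(c) = C1*exp(exp(-c))


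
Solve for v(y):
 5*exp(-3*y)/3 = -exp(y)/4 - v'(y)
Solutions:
 v(y) = C1 - exp(y)/4 + 5*exp(-3*y)/9


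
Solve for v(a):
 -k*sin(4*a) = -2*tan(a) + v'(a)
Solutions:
 v(a) = C1 + k*cos(4*a)/4 - 2*log(cos(a))


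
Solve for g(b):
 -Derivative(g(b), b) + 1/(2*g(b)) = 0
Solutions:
 g(b) = -sqrt(C1 + b)
 g(b) = sqrt(C1 + b)


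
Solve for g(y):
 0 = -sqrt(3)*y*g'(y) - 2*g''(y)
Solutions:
 g(y) = C1 + C2*erf(3^(1/4)*y/2)


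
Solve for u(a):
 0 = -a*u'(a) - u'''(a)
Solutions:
 u(a) = C1 + Integral(C2*airyai(-a) + C3*airybi(-a), a)


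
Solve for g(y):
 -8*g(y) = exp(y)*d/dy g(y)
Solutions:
 g(y) = C1*exp(8*exp(-y))


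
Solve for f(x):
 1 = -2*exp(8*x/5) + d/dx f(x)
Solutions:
 f(x) = C1 + x + 5*exp(8*x/5)/4


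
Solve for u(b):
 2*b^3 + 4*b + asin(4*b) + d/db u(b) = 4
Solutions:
 u(b) = C1 - b^4/2 - 2*b^2 - b*asin(4*b) + 4*b - sqrt(1 - 16*b^2)/4


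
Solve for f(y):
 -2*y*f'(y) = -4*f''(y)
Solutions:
 f(y) = C1 + C2*erfi(y/2)


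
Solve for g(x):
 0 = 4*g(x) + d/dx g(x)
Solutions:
 g(x) = C1*exp(-4*x)


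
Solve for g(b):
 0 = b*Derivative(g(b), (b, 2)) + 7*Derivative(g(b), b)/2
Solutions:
 g(b) = C1 + C2/b^(5/2)


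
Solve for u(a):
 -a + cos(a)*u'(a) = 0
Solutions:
 u(a) = C1 + Integral(a/cos(a), a)


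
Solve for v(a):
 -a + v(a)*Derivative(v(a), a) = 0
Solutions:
 v(a) = -sqrt(C1 + a^2)
 v(a) = sqrt(C1 + a^2)


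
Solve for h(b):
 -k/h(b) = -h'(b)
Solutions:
 h(b) = -sqrt(C1 + 2*b*k)
 h(b) = sqrt(C1 + 2*b*k)


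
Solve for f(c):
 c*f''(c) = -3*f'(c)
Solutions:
 f(c) = C1 + C2/c^2


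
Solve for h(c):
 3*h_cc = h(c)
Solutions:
 h(c) = C1*exp(-sqrt(3)*c/3) + C2*exp(sqrt(3)*c/3)


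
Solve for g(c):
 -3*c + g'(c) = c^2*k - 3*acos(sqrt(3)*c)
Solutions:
 g(c) = C1 + c^3*k/3 + 3*c^2/2 - 3*c*acos(sqrt(3)*c) + sqrt(3)*sqrt(1 - 3*c^2)


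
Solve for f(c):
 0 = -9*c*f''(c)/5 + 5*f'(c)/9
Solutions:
 f(c) = C1 + C2*c^(106/81)


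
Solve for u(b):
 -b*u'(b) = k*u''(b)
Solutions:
 u(b) = C1 + C2*sqrt(k)*erf(sqrt(2)*b*sqrt(1/k)/2)


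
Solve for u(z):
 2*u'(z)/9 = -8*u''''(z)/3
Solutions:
 u(z) = C1 + C4*exp(z*(-18^(1/3) + 3*2^(1/3)*3^(2/3))/24)*sin(2^(1/3)*3^(1/6)*z/4) + C5*exp(z*(-18^(1/3) + 3*2^(1/3)*3^(2/3))/24)*cos(2^(1/3)*3^(1/6)*z/4) + C6*exp(-z*(18^(1/3) + 3*2^(1/3)*3^(2/3))/24) + (C2*sin(2^(1/3)*3^(1/6)*z/4) + C3*cos(2^(1/3)*3^(1/6)*z/4))*exp(18^(1/3)*z/12)


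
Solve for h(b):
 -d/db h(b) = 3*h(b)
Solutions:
 h(b) = C1*exp(-3*b)


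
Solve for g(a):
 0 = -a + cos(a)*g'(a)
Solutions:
 g(a) = C1 + Integral(a/cos(a), a)


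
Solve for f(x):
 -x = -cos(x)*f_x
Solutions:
 f(x) = C1 + Integral(x/cos(x), x)


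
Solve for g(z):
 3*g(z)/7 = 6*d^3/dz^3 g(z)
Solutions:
 g(z) = C3*exp(14^(2/3)*z/14) + (C1*sin(14^(2/3)*sqrt(3)*z/28) + C2*cos(14^(2/3)*sqrt(3)*z/28))*exp(-14^(2/3)*z/28)


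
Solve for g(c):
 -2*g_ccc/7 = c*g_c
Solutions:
 g(c) = C1 + Integral(C2*airyai(-2^(2/3)*7^(1/3)*c/2) + C3*airybi(-2^(2/3)*7^(1/3)*c/2), c)


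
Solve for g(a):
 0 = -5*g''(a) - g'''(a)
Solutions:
 g(a) = C1 + C2*a + C3*exp(-5*a)


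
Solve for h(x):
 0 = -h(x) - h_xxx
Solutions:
 h(x) = C3*exp(-x) + (C1*sin(sqrt(3)*x/2) + C2*cos(sqrt(3)*x/2))*exp(x/2)


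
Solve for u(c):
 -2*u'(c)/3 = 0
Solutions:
 u(c) = C1


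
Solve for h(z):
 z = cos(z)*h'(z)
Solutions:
 h(z) = C1 + Integral(z/cos(z), z)


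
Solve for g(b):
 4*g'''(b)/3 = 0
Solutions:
 g(b) = C1 + C2*b + C3*b^2


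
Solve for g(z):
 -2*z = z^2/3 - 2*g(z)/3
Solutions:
 g(z) = z*(z + 6)/2


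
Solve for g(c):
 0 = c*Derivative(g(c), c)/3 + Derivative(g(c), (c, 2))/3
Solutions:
 g(c) = C1 + C2*erf(sqrt(2)*c/2)


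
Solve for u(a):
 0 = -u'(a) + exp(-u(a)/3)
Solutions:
 u(a) = 3*log(C1 + a/3)


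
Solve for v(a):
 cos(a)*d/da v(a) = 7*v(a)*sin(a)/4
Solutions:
 v(a) = C1/cos(a)^(7/4)


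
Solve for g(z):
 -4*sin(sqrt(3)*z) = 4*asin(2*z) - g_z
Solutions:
 g(z) = C1 + 4*z*asin(2*z) + 2*sqrt(1 - 4*z^2) - 4*sqrt(3)*cos(sqrt(3)*z)/3


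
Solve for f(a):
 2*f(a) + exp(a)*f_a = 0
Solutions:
 f(a) = C1*exp(2*exp(-a))


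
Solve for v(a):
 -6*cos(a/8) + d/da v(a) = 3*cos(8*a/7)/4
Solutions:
 v(a) = C1 + 48*sin(a/8) + 21*sin(8*a/7)/32


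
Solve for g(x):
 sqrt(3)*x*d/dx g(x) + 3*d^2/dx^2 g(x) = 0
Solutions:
 g(x) = C1 + C2*erf(sqrt(2)*3^(3/4)*x/6)


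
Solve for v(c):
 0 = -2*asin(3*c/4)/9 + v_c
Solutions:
 v(c) = C1 + 2*c*asin(3*c/4)/9 + 2*sqrt(16 - 9*c^2)/27


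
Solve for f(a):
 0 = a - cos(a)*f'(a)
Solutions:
 f(a) = C1 + Integral(a/cos(a), a)


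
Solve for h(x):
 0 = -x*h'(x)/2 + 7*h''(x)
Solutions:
 h(x) = C1 + C2*erfi(sqrt(7)*x/14)


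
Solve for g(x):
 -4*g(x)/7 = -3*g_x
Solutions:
 g(x) = C1*exp(4*x/21)


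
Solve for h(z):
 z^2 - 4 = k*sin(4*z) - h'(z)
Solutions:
 h(z) = C1 - k*cos(4*z)/4 - z^3/3 + 4*z


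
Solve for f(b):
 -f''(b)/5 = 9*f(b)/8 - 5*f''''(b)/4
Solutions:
 f(b) = C1*exp(-sqrt(2)*b*sqrt(4 + sqrt(2266))/10) + C2*exp(sqrt(2)*b*sqrt(4 + sqrt(2266))/10) + C3*sin(sqrt(2)*b*sqrt(-4 + sqrt(2266))/10) + C4*cos(sqrt(2)*b*sqrt(-4 + sqrt(2266))/10)


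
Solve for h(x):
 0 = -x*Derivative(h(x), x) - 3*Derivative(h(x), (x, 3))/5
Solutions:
 h(x) = C1 + Integral(C2*airyai(-3^(2/3)*5^(1/3)*x/3) + C3*airybi(-3^(2/3)*5^(1/3)*x/3), x)


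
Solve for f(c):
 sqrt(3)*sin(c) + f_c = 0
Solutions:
 f(c) = C1 + sqrt(3)*cos(c)


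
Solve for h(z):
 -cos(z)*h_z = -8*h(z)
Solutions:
 h(z) = C1*(sin(z)^4 + 4*sin(z)^3 + 6*sin(z)^2 + 4*sin(z) + 1)/(sin(z)^4 - 4*sin(z)^3 + 6*sin(z)^2 - 4*sin(z) + 1)


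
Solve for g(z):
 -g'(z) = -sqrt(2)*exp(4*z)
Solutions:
 g(z) = C1 + sqrt(2)*exp(4*z)/4


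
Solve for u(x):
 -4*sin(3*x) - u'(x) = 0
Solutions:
 u(x) = C1 + 4*cos(3*x)/3


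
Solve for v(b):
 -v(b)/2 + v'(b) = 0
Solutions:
 v(b) = C1*exp(b/2)


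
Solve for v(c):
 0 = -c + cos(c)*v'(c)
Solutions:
 v(c) = C1 + Integral(c/cos(c), c)


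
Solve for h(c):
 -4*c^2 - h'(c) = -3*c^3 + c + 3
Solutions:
 h(c) = C1 + 3*c^4/4 - 4*c^3/3 - c^2/2 - 3*c


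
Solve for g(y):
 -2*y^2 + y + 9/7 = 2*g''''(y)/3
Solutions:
 g(y) = C1 + C2*y + C3*y^2 + C4*y^3 - y^6/120 + y^5/80 + 9*y^4/112


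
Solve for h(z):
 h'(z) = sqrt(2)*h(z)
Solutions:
 h(z) = C1*exp(sqrt(2)*z)


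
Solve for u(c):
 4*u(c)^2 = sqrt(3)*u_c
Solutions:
 u(c) = -3/(C1 + 4*sqrt(3)*c)


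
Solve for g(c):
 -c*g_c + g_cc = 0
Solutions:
 g(c) = C1 + C2*erfi(sqrt(2)*c/2)


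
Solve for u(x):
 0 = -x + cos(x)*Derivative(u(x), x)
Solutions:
 u(x) = C1 + Integral(x/cos(x), x)


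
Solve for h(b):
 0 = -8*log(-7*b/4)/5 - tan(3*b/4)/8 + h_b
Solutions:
 h(b) = C1 + 8*b*log(-b)/5 - 16*b*log(2)/5 - 8*b/5 + 8*b*log(7)/5 - log(cos(3*b/4))/6


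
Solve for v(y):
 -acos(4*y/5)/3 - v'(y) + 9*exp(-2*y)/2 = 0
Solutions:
 v(y) = C1 - y*acos(4*y/5)/3 + sqrt(25 - 16*y^2)/12 - 9*exp(-2*y)/4


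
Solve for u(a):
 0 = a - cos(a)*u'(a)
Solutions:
 u(a) = C1 + Integral(a/cos(a), a)


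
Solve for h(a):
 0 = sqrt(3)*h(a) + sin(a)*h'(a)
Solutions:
 h(a) = C1*(cos(a) + 1)^(sqrt(3)/2)/(cos(a) - 1)^(sqrt(3)/2)


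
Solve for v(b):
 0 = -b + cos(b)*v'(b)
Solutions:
 v(b) = C1 + Integral(b/cos(b), b)


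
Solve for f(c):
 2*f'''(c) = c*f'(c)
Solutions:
 f(c) = C1 + Integral(C2*airyai(2^(2/3)*c/2) + C3*airybi(2^(2/3)*c/2), c)


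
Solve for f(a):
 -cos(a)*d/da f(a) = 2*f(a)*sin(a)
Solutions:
 f(a) = C1*cos(a)^2


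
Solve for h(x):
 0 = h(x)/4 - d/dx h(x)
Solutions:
 h(x) = C1*exp(x/4)


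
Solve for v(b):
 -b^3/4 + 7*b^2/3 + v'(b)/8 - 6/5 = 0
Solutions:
 v(b) = C1 + b^4/2 - 56*b^3/9 + 48*b/5


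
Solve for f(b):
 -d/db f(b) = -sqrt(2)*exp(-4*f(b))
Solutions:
 f(b) = log(-I*(C1 + 4*sqrt(2)*b)^(1/4))
 f(b) = log(I*(C1 + 4*sqrt(2)*b)^(1/4))
 f(b) = log(-(C1 + 4*sqrt(2)*b)^(1/4))
 f(b) = log(C1 + 4*sqrt(2)*b)/4


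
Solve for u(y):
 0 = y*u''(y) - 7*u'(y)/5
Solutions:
 u(y) = C1 + C2*y^(12/5)


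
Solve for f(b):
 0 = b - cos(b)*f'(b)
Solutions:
 f(b) = C1 + Integral(b/cos(b), b)


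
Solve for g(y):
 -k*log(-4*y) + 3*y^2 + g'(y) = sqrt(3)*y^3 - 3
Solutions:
 g(y) = C1 + k*y*log(-y) + sqrt(3)*y^4/4 - y^3 + y*(-k + 2*k*log(2) - 3)


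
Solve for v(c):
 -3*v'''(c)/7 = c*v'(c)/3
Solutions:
 v(c) = C1 + Integral(C2*airyai(-21^(1/3)*c/3) + C3*airybi(-21^(1/3)*c/3), c)


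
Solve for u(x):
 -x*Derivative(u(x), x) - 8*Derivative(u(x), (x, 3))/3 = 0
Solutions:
 u(x) = C1 + Integral(C2*airyai(-3^(1/3)*x/2) + C3*airybi(-3^(1/3)*x/2), x)


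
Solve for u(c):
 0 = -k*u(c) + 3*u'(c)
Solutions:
 u(c) = C1*exp(c*k/3)


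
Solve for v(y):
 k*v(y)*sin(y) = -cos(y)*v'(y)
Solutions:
 v(y) = C1*exp(k*log(cos(y)))


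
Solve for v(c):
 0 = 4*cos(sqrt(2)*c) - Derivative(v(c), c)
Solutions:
 v(c) = C1 + 2*sqrt(2)*sin(sqrt(2)*c)


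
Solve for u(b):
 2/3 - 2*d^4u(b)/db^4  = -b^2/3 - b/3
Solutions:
 u(b) = C1 + C2*b + C3*b^2 + C4*b^3 + b^6/2160 + b^5/720 + b^4/72


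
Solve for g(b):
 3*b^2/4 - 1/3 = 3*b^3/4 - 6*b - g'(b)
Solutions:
 g(b) = C1 + 3*b^4/16 - b^3/4 - 3*b^2 + b/3


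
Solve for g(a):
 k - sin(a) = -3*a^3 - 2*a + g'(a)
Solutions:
 g(a) = C1 + 3*a^4/4 + a^2 + a*k + cos(a)


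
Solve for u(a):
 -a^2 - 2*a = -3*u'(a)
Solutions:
 u(a) = C1 + a^3/9 + a^2/3


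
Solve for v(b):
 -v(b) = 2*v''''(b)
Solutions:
 v(b) = (C1*sin(2^(1/4)*b/2) + C2*cos(2^(1/4)*b/2))*exp(-2^(1/4)*b/2) + (C3*sin(2^(1/4)*b/2) + C4*cos(2^(1/4)*b/2))*exp(2^(1/4)*b/2)


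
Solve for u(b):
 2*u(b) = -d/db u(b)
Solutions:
 u(b) = C1*exp(-2*b)


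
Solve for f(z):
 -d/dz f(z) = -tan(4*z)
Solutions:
 f(z) = C1 - log(cos(4*z))/4


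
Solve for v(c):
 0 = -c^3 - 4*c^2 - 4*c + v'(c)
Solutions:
 v(c) = C1 + c^4/4 + 4*c^3/3 + 2*c^2


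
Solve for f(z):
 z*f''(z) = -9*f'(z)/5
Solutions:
 f(z) = C1 + C2/z^(4/5)


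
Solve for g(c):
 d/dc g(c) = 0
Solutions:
 g(c) = C1


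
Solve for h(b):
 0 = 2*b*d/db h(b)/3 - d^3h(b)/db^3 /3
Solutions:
 h(b) = C1 + Integral(C2*airyai(2^(1/3)*b) + C3*airybi(2^(1/3)*b), b)


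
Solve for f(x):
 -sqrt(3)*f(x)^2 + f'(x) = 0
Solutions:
 f(x) = -1/(C1 + sqrt(3)*x)


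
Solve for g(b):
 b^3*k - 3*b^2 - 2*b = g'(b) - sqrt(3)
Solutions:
 g(b) = C1 + b^4*k/4 - b^3 - b^2 + sqrt(3)*b
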